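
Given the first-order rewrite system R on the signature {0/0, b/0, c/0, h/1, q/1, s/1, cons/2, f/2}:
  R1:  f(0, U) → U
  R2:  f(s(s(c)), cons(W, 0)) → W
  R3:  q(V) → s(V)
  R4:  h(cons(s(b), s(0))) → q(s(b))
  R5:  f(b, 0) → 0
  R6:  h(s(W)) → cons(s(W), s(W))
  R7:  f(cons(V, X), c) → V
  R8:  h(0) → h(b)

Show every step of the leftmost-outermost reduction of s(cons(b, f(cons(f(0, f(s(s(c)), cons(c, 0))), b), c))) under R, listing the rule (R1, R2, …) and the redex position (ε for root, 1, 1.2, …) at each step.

1. s(cons(b, f(cons(f(0, f(s(s(c)), cons(c, 0))), b), c)))  →  s(cons(b, f(0, f(s(s(c)), cons(c, 0)))))   [R7 at 1.2]
2. s(cons(b, f(0, f(s(s(c)), cons(c, 0)))))  →  s(cons(b, f(s(s(c)), cons(c, 0))))   [R1 at 1.2]
3. s(cons(b, f(s(s(c)), cons(c, 0))))  →  s(cons(b, c))   [R2 at 1.2]

s(cons(b, c))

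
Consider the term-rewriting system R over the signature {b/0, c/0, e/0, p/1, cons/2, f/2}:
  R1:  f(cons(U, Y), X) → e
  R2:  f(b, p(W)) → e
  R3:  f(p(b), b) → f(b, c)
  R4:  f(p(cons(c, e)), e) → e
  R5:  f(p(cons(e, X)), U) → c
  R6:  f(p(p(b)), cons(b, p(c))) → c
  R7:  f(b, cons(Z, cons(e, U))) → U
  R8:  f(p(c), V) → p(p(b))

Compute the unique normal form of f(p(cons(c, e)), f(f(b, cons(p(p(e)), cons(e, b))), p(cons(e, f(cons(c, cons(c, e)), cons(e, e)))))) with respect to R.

e

1. f(p(cons(c, e)), f(f(b, cons(p(p(e)), cons(e, b))), p(cons(e, f(cons(c, cons(c, e)), cons(e, e))))))  →  f(p(cons(c, e)), f(b, p(cons(e, f(cons(c, cons(c, e)), cons(e, e))))))   [R7 at 2.1]
2. f(p(cons(c, e)), f(b, p(cons(e, f(cons(c, cons(c, e)), cons(e, e))))))  →  f(p(cons(c, e)), e)   [R2 at 2]
3. f(p(cons(c, e)), e)  →  e   [R4 at ε]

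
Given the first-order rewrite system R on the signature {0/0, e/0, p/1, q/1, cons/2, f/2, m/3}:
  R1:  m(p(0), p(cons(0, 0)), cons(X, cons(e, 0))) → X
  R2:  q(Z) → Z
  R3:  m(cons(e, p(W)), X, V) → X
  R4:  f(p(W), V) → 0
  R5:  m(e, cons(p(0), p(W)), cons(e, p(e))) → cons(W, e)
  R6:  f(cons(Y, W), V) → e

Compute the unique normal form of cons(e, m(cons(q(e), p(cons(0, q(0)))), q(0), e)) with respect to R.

cons(e, 0)

1. cons(e, m(cons(q(e), p(cons(0, q(0)))), q(0), e))  →  cons(e, m(cons(e, p(cons(0, q(0)))), q(0), e))   [R2 at 2.1.1]
2. cons(e, m(cons(e, p(cons(0, q(0)))), q(0), e))  →  cons(e, q(0))   [R3 at 2]
3. cons(e, q(0))  →  cons(e, 0)   [R2 at 2]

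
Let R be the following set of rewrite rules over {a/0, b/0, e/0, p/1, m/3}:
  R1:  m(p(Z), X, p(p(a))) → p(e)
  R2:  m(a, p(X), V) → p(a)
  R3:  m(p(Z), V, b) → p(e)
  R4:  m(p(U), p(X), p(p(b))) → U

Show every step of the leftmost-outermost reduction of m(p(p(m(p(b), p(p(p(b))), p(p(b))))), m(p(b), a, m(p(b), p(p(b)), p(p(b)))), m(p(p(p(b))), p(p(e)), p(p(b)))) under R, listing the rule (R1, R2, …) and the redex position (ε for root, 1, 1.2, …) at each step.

1. m(p(p(m(p(b), p(p(p(b))), p(p(b))))), m(p(b), a, m(p(b), p(p(b)), p(p(b)))), m(p(p(p(b))), p(p(e)), p(p(b))))  →  m(p(p(b)), m(p(b), a, m(p(b), p(p(b)), p(p(b)))), m(p(p(p(b))), p(p(e)), p(p(b))))   [R4 at 1.1.1]
2. m(p(p(b)), m(p(b), a, m(p(b), p(p(b)), p(p(b)))), m(p(p(p(b))), p(p(e)), p(p(b))))  →  m(p(p(b)), m(p(b), a, b), m(p(p(p(b))), p(p(e)), p(p(b))))   [R4 at 2.3]
3. m(p(p(b)), m(p(b), a, b), m(p(p(p(b))), p(p(e)), p(p(b))))  →  m(p(p(b)), p(e), m(p(p(p(b))), p(p(e)), p(p(b))))   [R3 at 2]
4. m(p(p(b)), p(e), m(p(p(p(b))), p(p(e)), p(p(b))))  →  m(p(p(b)), p(e), p(p(b)))   [R4 at 3]
5. m(p(p(b)), p(e), p(p(b)))  →  p(b)   [R4 at ε]

p(b)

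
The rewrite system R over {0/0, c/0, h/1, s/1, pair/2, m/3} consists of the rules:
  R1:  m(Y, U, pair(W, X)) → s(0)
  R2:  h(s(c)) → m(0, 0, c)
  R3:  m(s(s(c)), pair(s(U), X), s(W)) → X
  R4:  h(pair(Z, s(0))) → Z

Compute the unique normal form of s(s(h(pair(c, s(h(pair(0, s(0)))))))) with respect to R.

1. s(s(h(pair(c, s(h(pair(0, s(0))))))))  →  s(s(h(pair(c, s(0)))))   [R4 at 1.1.1.2.1]
2. s(s(h(pair(c, s(0)))))  →  s(s(c))   [R4 at 1.1]

s(s(c))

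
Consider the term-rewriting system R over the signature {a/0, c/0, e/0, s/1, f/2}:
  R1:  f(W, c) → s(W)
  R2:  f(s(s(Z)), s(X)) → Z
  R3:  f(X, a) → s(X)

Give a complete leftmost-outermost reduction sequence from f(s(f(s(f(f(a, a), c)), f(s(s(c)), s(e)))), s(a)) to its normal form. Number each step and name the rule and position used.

s(s(s(a)))

1. f(s(f(s(f(f(a, a), c)), f(s(s(c)), s(e)))), s(a))  →  f(s(f(s(s(f(a, a))), f(s(s(c)), s(e)))), s(a))   [R1 at 1.1.1.1]
2. f(s(f(s(s(f(a, a))), f(s(s(c)), s(e)))), s(a))  →  f(s(f(s(s(s(a))), f(s(s(c)), s(e)))), s(a))   [R3 at 1.1.1.1.1]
3. f(s(f(s(s(s(a))), f(s(s(c)), s(e)))), s(a))  →  f(s(f(s(s(s(a))), c)), s(a))   [R2 at 1.1.2]
4. f(s(f(s(s(s(a))), c)), s(a))  →  f(s(s(s(s(s(a))))), s(a))   [R1 at 1.1]
5. f(s(s(s(s(s(a))))), s(a))  →  s(s(s(a)))   [R2 at ε]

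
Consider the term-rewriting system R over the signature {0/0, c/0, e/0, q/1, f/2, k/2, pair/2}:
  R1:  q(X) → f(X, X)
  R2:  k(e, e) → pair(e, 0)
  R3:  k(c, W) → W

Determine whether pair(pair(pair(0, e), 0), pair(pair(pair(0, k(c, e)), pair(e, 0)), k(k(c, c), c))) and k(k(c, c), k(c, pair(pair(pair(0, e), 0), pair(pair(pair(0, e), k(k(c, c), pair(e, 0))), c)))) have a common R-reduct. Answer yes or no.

yes — NF(t₁) = pair(pair(pair(0, e), 0), pair(pair(pair(0, e), pair(e, 0)), c)), NF(t₂) = pair(pair(pair(0, e), 0), pair(pair(pair(0, e), pair(e, 0)), c))

Reduce t₁ = pair(pair(pair(0, e), 0), pair(pair(pair(0, k(c, e)), pair(e, 0)), k(k(c, c), c))):
1. pair(pair(pair(0, e), 0), pair(pair(pair(0, k(c, e)), pair(e, 0)), k(k(c, c), c)))  →  pair(pair(pair(0, e), 0), pair(pair(pair(0, e), pair(e, 0)), k(k(c, c), c)))   [R3 at 2.1.1.2]
2. pair(pair(pair(0, e), 0), pair(pair(pair(0, e), pair(e, 0)), k(k(c, c), c)))  →  pair(pair(pair(0, e), 0), pair(pair(pair(0, e), pair(e, 0)), k(c, c)))   [R3 at 2.2.1]
3. pair(pair(pair(0, e), 0), pair(pair(pair(0, e), pair(e, 0)), k(c, c)))  →  pair(pair(pair(0, e), 0), pair(pair(pair(0, e), pair(e, 0)), c))   [R3 at 2.2]

Reduce t₂ = k(k(c, c), k(c, pair(pair(pair(0, e), 0), pair(pair(pair(0, e), k(k(c, c), pair(e, 0))), c)))):
1. k(k(c, c), k(c, pair(pair(pair(0, e), 0), pair(pair(pair(0, e), k(k(c, c), pair(e, 0))), c))))  →  k(c, k(c, pair(pair(pair(0, e), 0), pair(pair(pair(0, e), k(k(c, c), pair(e, 0))), c))))   [R3 at 1]
2. k(c, k(c, pair(pair(pair(0, e), 0), pair(pair(pair(0, e), k(k(c, c), pair(e, 0))), c))))  →  k(c, pair(pair(pair(0, e), 0), pair(pair(pair(0, e), k(k(c, c), pair(e, 0))), c)))   [R3 at ε]
3. k(c, pair(pair(pair(0, e), 0), pair(pair(pair(0, e), k(k(c, c), pair(e, 0))), c)))  →  pair(pair(pair(0, e), 0), pair(pair(pair(0, e), k(k(c, c), pair(e, 0))), c))   [R3 at ε]
4. pair(pair(pair(0, e), 0), pair(pair(pair(0, e), k(k(c, c), pair(e, 0))), c))  →  pair(pair(pair(0, e), 0), pair(pair(pair(0, e), k(c, pair(e, 0))), c))   [R3 at 2.1.2.1]
5. pair(pair(pair(0, e), 0), pair(pair(pair(0, e), k(c, pair(e, 0))), c))  →  pair(pair(pair(0, e), 0), pair(pair(pair(0, e), pair(e, 0)), c))   [R3 at 2.1.2]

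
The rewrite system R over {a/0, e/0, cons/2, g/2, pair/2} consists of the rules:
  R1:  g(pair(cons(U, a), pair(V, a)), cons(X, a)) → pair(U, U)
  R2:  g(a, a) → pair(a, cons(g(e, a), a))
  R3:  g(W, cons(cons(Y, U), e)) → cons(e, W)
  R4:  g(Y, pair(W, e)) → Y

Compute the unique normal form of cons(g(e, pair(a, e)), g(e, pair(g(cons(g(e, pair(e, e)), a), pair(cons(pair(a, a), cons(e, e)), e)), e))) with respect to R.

1. cons(g(e, pair(a, e)), g(e, pair(g(cons(g(e, pair(e, e)), a), pair(cons(pair(a, a), cons(e, e)), e)), e)))  →  cons(e, g(e, pair(g(cons(g(e, pair(e, e)), a), pair(cons(pair(a, a), cons(e, e)), e)), e)))   [R4 at 1]
2. cons(e, g(e, pair(g(cons(g(e, pair(e, e)), a), pair(cons(pair(a, a), cons(e, e)), e)), e)))  →  cons(e, e)   [R4 at 2]

cons(e, e)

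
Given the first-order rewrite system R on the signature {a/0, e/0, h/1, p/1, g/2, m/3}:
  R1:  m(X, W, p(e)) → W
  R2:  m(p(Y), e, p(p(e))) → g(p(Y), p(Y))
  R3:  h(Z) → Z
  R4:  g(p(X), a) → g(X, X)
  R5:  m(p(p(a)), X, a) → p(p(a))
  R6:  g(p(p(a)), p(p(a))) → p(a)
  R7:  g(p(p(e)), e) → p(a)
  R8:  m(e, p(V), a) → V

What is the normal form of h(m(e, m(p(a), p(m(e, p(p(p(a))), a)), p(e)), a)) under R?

p(p(a))

1. h(m(e, m(p(a), p(m(e, p(p(p(a))), a)), p(e)), a))  →  m(e, m(p(a), p(m(e, p(p(p(a))), a)), p(e)), a)   [R3 at ε]
2. m(e, m(p(a), p(m(e, p(p(p(a))), a)), p(e)), a)  →  m(e, p(m(e, p(p(p(a))), a)), a)   [R1 at 2]
3. m(e, p(m(e, p(p(p(a))), a)), a)  →  m(e, p(p(p(a))), a)   [R8 at ε]
4. m(e, p(p(p(a))), a)  →  p(p(a))   [R8 at ε]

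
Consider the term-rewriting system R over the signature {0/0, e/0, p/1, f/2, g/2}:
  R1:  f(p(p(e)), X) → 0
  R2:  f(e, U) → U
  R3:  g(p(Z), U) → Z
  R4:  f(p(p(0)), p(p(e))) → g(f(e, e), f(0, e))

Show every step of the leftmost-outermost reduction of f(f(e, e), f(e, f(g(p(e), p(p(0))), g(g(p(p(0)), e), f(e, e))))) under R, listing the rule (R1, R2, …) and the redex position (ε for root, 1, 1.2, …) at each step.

1. f(f(e, e), f(e, f(g(p(e), p(p(0))), g(g(p(p(0)), e), f(e, e)))))  →  f(e, f(e, f(g(p(e), p(p(0))), g(g(p(p(0)), e), f(e, e)))))   [R2 at 1]
2. f(e, f(e, f(g(p(e), p(p(0))), g(g(p(p(0)), e), f(e, e)))))  →  f(e, f(g(p(e), p(p(0))), g(g(p(p(0)), e), f(e, e))))   [R2 at ε]
3. f(e, f(g(p(e), p(p(0))), g(g(p(p(0)), e), f(e, e))))  →  f(g(p(e), p(p(0))), g(g(p(p(0)), e), f(e, e)))   [R2 at ε]
4. f(g(p(e), p(p(0))), g(g(p(p(0)), e), f(e, e)))  →  f(e, g(g(p(p(0)), e), f(e, e)))   [R3 at 1]
5. f(e, g(g(p(p(0)), e), f(e, e)))  →  g(g(p(p(0)), e), f(e, e))   [R2 at ε]
6. g(g(p(p(0)), e), f(e, e))  →  g(p(0), f(e, e))   [R3 at 1]
7. g(p(0), f(e, e))  →  0   [R3 at ε]

0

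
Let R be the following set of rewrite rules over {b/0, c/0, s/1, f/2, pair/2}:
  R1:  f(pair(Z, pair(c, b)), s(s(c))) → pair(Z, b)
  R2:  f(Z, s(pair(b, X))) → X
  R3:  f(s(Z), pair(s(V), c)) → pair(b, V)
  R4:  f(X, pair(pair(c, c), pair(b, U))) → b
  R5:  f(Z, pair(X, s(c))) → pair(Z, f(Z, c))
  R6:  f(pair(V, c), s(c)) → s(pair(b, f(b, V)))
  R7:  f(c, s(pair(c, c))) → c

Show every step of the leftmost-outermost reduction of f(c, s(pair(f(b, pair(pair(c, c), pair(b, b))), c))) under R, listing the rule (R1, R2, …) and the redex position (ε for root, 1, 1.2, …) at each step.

c

1. f(c, s(pair(f(b, pair(pair(c, c), pair(b, b))), c)))  →  f(c, s(pair(b, c)))   [R4 at 2.1.1]
2. f(c, s(pair(b, c)))  →  c   [R2 at ε]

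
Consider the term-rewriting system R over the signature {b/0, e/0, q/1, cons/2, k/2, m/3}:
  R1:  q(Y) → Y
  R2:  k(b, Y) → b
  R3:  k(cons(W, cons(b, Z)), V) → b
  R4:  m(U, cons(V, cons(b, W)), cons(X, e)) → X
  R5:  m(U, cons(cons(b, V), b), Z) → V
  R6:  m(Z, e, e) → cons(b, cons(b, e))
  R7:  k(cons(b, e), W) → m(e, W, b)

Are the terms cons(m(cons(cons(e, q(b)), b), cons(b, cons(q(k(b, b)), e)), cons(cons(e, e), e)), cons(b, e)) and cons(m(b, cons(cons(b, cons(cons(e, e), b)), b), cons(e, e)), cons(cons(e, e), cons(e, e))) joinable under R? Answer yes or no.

no — NF(t₁) = cons(cons(e, e), cons(b, e)), NF(t₂) = cons(cons(cons(e, e), b), cons(cons(e, e), cons(e, e)))

Reduce t₁ = cons(m(cons(cons(e, q(b)), b), cons(b, cons(q(k(b, b)), e)), cons(cons(e, e), e)), cons(b, e)):
1. cons(m(cons(cons(e, q(b)), b), cons(b, cons(q(k(b, b)), e)), cons(cons(e, e), e)), cons(b, e))  →  cons(m(cons(cons(e, b), b), cons(b, cons(q(k(b, b)), e)), cons(cons(e, e), e)), cons(b, e))   [R1 at 1.1.1.2]
2. cons(m(cons(cons(e, b), b), cons(b, cons(q(k(b, b)), e)), cons(cons(e, e), e)), cons(b, e))  →  cons(m(cons(cons(e, b), b), cons(b, cons(k(b, b), e)), cons(cons(e, e), e)), cons(b, e))   [R1 at 1.2.2.1]
3. cons(m(cons(cons(e, b), b), cons(b, cons(k(b, b), e)), cons(cons(e, e), e)), cons(b, e))  →  cons(m(cons(cons(e, b), b), cons(b, cons(b, e)), cons(cons(e, e), e)), cons(b, e))   [R2 at 1.2.2.1]
4. cons(m(cons(cons(e, b), b), cons(b, cons(b, e)), cons(cons(e, e), e)), cons(b, e))  →  cons(cons(e, e), cons(b, e))   [R4 at 1]

Reduce t₂ = cons(m(b, cons(cons(b, cons(cons(e, e), b)), b), cons(e, e)), cons(cons(e, e), cons(e, e))):
1. cons(m(b, cons(cons(b, cons(cons(e, e), b)), b), cons(e, e)), cons(cons(e, e), cons(e, e)))  →  cons(cons(cons(e, e), b), cons(cons(e, e), cons(e, e)))   [R5 at 1]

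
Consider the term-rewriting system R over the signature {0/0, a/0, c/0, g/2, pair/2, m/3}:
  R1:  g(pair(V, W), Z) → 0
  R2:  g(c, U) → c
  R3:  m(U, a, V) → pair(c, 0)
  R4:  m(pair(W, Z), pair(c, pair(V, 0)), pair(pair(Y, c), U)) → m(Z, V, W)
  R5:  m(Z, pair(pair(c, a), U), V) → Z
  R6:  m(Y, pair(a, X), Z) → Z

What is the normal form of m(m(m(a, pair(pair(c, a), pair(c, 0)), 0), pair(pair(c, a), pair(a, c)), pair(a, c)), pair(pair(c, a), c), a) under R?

1. m(m(m(a, pair(pair(c, a), pair(c, 0)), 0), pair(pair(c, a), pair(a, c)), pair(a, c)), pair(pair(c, a), c), a)  →  m(m(a, pair(pair(c, a), pair(c, 0)), 0), pair(pair(c, a), pair(a, c)), pair(a, c))   [R5 at ε]
2. m(m(a, pair(pair(c, a), pair(c, 0)), 0), pair(pair(c, a), pair(a, c)), pair(a, c))  →  m(a, pair(pair(c, a), pair(c, 0)), 0)   [R5 at ε]
3. m(a, pair(pair(c, a), pair(c, 0)), 0)  →  a   [R5 at ε]

a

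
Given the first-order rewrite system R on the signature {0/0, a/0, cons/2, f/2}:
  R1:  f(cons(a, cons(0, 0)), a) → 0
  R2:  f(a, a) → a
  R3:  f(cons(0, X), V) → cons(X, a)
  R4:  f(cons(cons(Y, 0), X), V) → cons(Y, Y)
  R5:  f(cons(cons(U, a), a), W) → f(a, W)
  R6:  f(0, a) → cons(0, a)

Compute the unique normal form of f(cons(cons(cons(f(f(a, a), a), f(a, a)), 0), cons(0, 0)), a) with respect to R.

1. f(cons(cons(cons(f(f(a, a), a), f(a, a)), 0), cons(0, 0)), a)  →  cons(cons(f(f(a, a), a), f(a, a)), cons(f(f(a, a), a), f(a, a)))   [R4 at ε]
2. cons(cons(f(f(a, a), a), f(a, a)), cons(f(f(a, a), a), f(a, a)))  →  cons(cons(f(a, a), f(a, a)), cons(f(f(a, a), a), f(a, a)))   [R2 at 1.1.1]
3. cons(cons(f(a, a), f(a, a)), cons(f(f(a, a), a), f(a, a)))  →  cons(cons(a, f(a, a)), cons(f(f(a, a), a), f(a, a)))   [R2 at 1.1]
4. cons(cons(a, f(a, a)), cons(f(f(a, a), a), f(a, a)))  →  cons(cons(a, a), cons(f(f(a, a), a), f(a, a)))   [R2 at 1.2]
5. cons(cons(a, a), cons(f(f(a, a), a), f(a, a)))  →  cons(cons(a, a), cons(f(a, a), f(a, a)))   [R2 at 2.1.1]
6. cons(cons(a, a), cons(f(a, a), f(a, a)))  →  cons(cons(a, a), cons(a, f(a, a)))   [R2 at 2.1]
7. cons(cons(a, a), cons(a, f(a, a)))  →  cons(cons(a, a), cons(a, a))   [R2 at 2.2]

cons(cons(a, a), cons(a, a))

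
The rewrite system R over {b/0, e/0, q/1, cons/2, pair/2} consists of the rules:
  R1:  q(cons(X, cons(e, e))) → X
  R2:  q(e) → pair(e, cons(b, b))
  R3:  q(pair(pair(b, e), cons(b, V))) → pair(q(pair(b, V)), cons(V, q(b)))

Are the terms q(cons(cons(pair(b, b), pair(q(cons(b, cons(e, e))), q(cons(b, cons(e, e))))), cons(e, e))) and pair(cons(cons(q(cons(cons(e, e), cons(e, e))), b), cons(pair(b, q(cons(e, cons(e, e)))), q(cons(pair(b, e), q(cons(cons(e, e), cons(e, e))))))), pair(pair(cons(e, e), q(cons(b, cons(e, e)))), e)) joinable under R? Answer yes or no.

no — NF(t₁) = cons(pair(b, b), pair(b, b)), NF(t₂) = pair(cons(cons(cons(e, e), b), cons(pair(b, e), pair(b, e))), pair(pair(cons(e, e), b), e))

Reduce t₁ = q(cons(cons(pair(b, b), pair(q(cons(b, cons(e, e))), q(cons(b, cons(e, e))))), cons(e, e))):
1. q(cons(cons(pair(b, b), pair(q(cons(b, cons(e, e))), q(cons(b, cons(e, e))))), cons(e, e)))  →  cons(pair(b, b), pair(q(cons(b, cons(e, e))), q(cons(b, cons(e, e)))))   [R1 at ε]
2. cons(pair(b, b), pair(q(cons(b, cons(e, e))), q(cons(b, cons(e, e)))))  →  cons(pair(b, b), pair(b, q(cons(b, cons(e, e)))))   [R1 at 2.1]
3. cons(pair(b, b), pair(b, q(cons(b, cons(e, e)))))  →  cons(pair(b, b), pair(b, b))   [R1 at 2.2]

Reduce t₂ = pair(cons(cons(q(cons(cons(e, e), cons(e, e))), b), cons(pair(b, q(cons(e, cons(e, e)))), q(cons(pair(b, e), q(cons(cons(e, e), cons(e, e))))))), pair(pair(cons(e, e), q(cons(b, cons(e, e)))), e)):
1. pair(cons(cons(q(cons(cons(e, e), cons(e, e))), b), cons(pair(b, q(cons(e, cons(e, e)))), q(cons(pair(b, e), q(cons(cons(e, e), cons(e, e))))))), pair(pair(cons(e, e), q(cons(b, cons(e, e)))), e))  →  pair(cons(cons(cons(e, e), b), cons(pair(b, q(cons(e, cons(e, e)))), q(cons(pair(b, e), q(cons(cons(e, e), cons(e, e))))))), pair(pair(cons(e, e), q(cons(b, cons(e, e)))), e))   [R1 at 1.1.1]
2. pair(cons(cons(cons(e, e), b), cons(pair(b, q(cons(e, cons(e, e)))), q(cons(pair(b, e), q(cons(cons(e, e), cons(e, e))))))), pair(pair(cons(e, e), q(cons(b, cons(e, e)))), e))  →  pair(cons(cons(cons(e, e), b), cons(pair(b, e), q(cons(pair(b, e), q(cons(cons(e, e), cons(e, e))))))), pair(pair(cons(e, e), q(cons(b, cons(e, e)))), e))   [R1 at 1.2.1.2]
3. pair(cons(cons(cons(e, e), b), cons(pair(b, e), q(cons(pair(b, e), q(cons(cons(e, e), cons(e, e))))))), pair(pair(cons(e, e), q(cons(b, cons(e, e)))), e))  →  pair(cons(cons(cons(e, e), b), cons(pair(b, e), q(cons(pair(b, e), cons(e, e))))), pair(pair(cons(e, e), q(cons(b, cons(e, e)))), e))   [R1 at 1.2.2.1.2]
4. pair(cons(cons(cons(e, e), b), cons(pair(b, e), q(cons(pair(b, e), cons(e, e))))), pair(pair(cons(e, e), q(cons(b, cons(e, e)))), e))  →  pair(cons(cons(cons(e, e), b), cons(pair(b, e), pair(b, e))), pair(pair(cons(e, e), q(cons(b, cons(e, e)))), e))   [R1 at 1.2.2]
5. pair(cons(cons(cons(e, e), b), cons(pair(b, e), pair(b, e))), pair(pair(cons(e, e), q(cons(b, cons(e, e)))), e))  →  pair(cons(cons(cons(e, e), b), cons(pair(b, e), pair(b, e))), pair(pair(cons(e, e), b), e))   [R1 at 2.1.2]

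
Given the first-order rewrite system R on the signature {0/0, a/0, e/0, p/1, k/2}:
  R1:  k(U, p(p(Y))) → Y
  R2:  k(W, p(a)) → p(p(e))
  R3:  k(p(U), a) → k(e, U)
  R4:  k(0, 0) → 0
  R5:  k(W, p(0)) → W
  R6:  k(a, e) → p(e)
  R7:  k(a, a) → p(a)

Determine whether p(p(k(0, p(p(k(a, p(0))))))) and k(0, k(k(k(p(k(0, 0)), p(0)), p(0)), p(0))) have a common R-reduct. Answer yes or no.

no — NF(t₁) = p(p(a)), NF(t₂) = 0

Reduce t₁ = p(p(k(0, p(p(k(a, p(0))))))):
1. p(p(k(0, p(p(k(a, p(0)))))))  →  p(p(k(a, p(0))))   [R1 at 1.1]
2. p(p(k(a, p(0))))  →  p(p(a))   [R5 at 1.1]

Reduce t₂ = k(0, k(k(k(p(k(0, 0)), p(0)), p(0)), p(0))):
1. k(0, k(k(k(p(k(0, 0)), p(0)), p(0)), p(0)))  →  k(0, k(k(p(k(0, 0)), p(0)), p(0)))   [R5 at 2]
2. k(0, k(k(p(k(0, 0)), p(0)), p(0)))  →  k(0, k(p(k(0, 0)), p(0)))   [R5 at 2]
3. k(0, k(p(k(0, 0)), p(0)))  →  k(0, p(k(0, 0)))   [R5 at 2]
4. k(0, p(k(0, 0)))  →  k(0, p(0))   [R4 at 2.1]
5. k(0, p(0))  →  0   [R5 at ε]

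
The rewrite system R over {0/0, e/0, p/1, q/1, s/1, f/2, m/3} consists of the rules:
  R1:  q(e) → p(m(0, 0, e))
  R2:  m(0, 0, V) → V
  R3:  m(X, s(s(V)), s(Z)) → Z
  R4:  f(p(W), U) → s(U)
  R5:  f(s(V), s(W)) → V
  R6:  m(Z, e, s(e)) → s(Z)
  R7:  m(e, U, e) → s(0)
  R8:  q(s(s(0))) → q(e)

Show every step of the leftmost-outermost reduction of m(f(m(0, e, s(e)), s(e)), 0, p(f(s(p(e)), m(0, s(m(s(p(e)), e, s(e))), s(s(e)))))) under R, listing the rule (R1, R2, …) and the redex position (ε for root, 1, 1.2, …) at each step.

1. m(f(m(0, e, s(e)), s(e)), 0, p(f(s(p(e)), m(0, s(m(s(p(e)), e, s(e))), s(s(e))))))  →  m(f(s(0), s(e)), 0, p(f(s(p(e)), m(0, s(m(s(p(e)), e, s(e))), s(s(e))))))   [R6 at 1.1]
2. m(f(s(0), s(e)), 0, p(f(s(p(e)), m(0, s(m(s(p(e)), e, s(e))), s(s(e))))))  →  m(0, 0, p(f(s(p(e)), m(0, s(m(s(p(e)), e, s(e))), s(s(e))))))   [R5 at 1]
3. m(0, 0, p(f(s(p(e)), m(0, s(m(s(p(e)), e, s(e))), s(s(e))))))  →  p(f(s(p(e)), m(0, s(m(s(p(e)), e, s(e))), s(s(e)))))   [R2 at ε]
4. p(f(s(p(e)), m(0, s(m(s(p(e)), e, s(e))), s(s(e)))))  →  p(f(s(p(e)), m(0, s(s(s(p(e)))), s(s(e)))))   [R6 at 1.2.2.1]
5. p(f(s(p(e)), m(0, s(s(s(p(e)))), s(s(e)))))  →  p(f(s(p(e)), s(e)))   [R3 at 1.2]
6. p(f(s(p(e)), s(e)))  →  p(p(e))   [R5 at 1]

p(p(e))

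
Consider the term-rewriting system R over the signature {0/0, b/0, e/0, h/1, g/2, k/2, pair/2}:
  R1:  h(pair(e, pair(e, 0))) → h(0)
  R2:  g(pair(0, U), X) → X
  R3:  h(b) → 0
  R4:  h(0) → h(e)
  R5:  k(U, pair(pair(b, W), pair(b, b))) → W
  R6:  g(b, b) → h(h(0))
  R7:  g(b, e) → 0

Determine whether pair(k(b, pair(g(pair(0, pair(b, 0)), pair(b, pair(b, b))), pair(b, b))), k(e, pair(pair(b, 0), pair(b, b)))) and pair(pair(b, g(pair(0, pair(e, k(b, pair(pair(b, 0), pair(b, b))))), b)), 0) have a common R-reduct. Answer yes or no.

Reduce t₁ = pair(k(b, pair(g(pair(0, pair(b, 0)), pair(b, pair(b, b))), pair(b, b))), k(e, pair(pair(b, 0), pair(b, b)))):
1. pair(k(b, pair(g(pair(0, pair(b, 0)), pair(b, pair(b, b))), pair(b, b))), k(e, pair(pair(b, 0), pair(b, b))))  →  pair(k(b, pair(pair(b, pair(b, b)), pair(b, b))), k(e, pair(pair(b, 0), pair(b, b))))   [R2 at 1.2.1]
2. pair(k(b, pair(pair(b, pair(b, b)), pair(b, b))), k(e, pair(pair(b, 0), pair(b, b))))  →  pair(pair(b, b), k(e, pair(pair(b, 0), pair(b, b))))   [R5 at 1]
3. pair(pair(b, b), k(e, pair(pair(b, 0), pair(b, b))))  →  pair(pair(b, b), 0)   [R5 at 2]

Reduce t₂ = pair(pair(b, g(pair(0, pair(e, k(b, pair(pair(b, 0), pair(b, b))))), b)), 0):
1. pair(pair(b, g(pair(0, pair(e, k(b, pair(pair(b, 0), pair(b, b))))), b)), 0)  →  pair(pair(b, b), 0)   [R2 at 1.2]

yes — NF(t₁) = pair(pair(b, b), 0), NF(t₂) = pair(pair(b, b), 0)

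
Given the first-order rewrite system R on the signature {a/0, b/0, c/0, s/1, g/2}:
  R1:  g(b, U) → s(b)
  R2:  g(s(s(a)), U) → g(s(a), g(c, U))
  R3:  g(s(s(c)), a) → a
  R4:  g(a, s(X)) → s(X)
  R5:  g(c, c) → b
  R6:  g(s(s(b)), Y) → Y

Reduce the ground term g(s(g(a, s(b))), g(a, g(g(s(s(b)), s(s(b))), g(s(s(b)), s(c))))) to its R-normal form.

1. g(s(g(a, s(b))), g(a, g(g(s(s(b)), s(s(b))), g(s(s(b)), s(c)))))  →  g(s(s(b)), g(a, g(g(s(s(b)), s(s(b))), g(s(s(b)), s(c)))))   [R4 at 1.1]
2. g(s(s(b)), g(a, g(g(s(s(b)), s(s(b))), g(s(s(b)), s(c)))))  →  g(a, g(g(s(s(b)), s(s(b))), g(s(s(b)), s(c))))   [R6 at ε]
3. g(a, g(g(s(s(b)), s(s(b))), g(s(s(b)), s(c))))  →  g(a, g(s(s(b)), g(s(s(b)), s(c))))   [R6 at 2.1]
4. g(a, g(s(s(b)), g(s(s(b)), s(c))))  →  g(a, g(s(s(b)), s(c)))   [R6 at 2]
5. g(a, g(s(s(b)), s(c)))  →  g(a, s(c))   [R6 at 2]
6. g(a, s(c))  →  s(c)   [R4 at ε]

s(c)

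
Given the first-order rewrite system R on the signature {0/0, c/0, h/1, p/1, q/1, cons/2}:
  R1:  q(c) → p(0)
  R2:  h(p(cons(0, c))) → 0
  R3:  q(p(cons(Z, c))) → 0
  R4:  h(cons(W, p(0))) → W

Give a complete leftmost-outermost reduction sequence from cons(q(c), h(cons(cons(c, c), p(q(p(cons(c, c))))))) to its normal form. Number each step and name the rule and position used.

cons(p(0), cons(c, c))

1. cons(q(c), h(cons(cons(c, c), p(q(p(cons(c, c)))))))  →  cons(p(0), h(cons(cons(c, c), p(q(p(cons(c, c)))))))   [R1 at 1]
2. cons(p(0), h(cons(cons(c, c), p(q(p(cons(c, c)))))))  →  cons(p(0), h(cons(cons(c, c), p(0))))   [R3 at 2.1.2.1]
3. cons(p(0), h(cons(cons(c, c), p(0))))  →  cons(p(0), cons(c, c))   [R4 at 2]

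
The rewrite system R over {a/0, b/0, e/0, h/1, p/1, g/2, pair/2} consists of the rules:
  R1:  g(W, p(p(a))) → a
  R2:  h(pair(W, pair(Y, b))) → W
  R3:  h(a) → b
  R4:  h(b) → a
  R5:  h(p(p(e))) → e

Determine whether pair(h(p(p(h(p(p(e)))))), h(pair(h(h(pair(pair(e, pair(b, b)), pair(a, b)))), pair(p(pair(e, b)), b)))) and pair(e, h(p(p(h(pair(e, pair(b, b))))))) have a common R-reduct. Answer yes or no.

Reduce t₁ = pair(h(p(p(h(p(p(e)))))), h(pair(h(h(pair(pair(e, pair(b, b)), pair(a, b)))), pair(p(pair(e, b)), b)))):
1. pair(h(p(p(h(p(p(e)))))), h(pair(h(h(pair(pair(e, pair(b, b)), pair(a, b)))), pair(p(pair(e, b)), b))))  →  pair(h(p(p(e))), h(pair(h(h(pair(pair(e, pair(b, b)), pair(a, b)))), pair(p(pair(e, b)), b))))   [R5 at 1.1.1.1]
2. pair(h(p(p(e))), h(pair(h(h(pair(pair(e, pair(b, b)), pair(a, b)))), pair(p(pair(e, b)), b))))  →  pair(e, h(pair(h(h(pair(pair(e, pair(b, b)), pair(a, b)))), pair(p(pair(e, b)), b))))   [R5 at 1]
3. pair(e, h(pair(h(h(pair(pair(e, pair(b, b)), pair(a, b)))), pair(p(pair(e, b)), b))))  →  pair(e, h(h(pair(pair(e, pair(b, b)), pair(a, b)))))   [R2 at 2]
4. pair(e, h(h(pair(pair(e, pair(b, b)), pair(a, b)))))  →  pair(e, h(pair(e, pair(b, b))))   [R2 at 2.1]
5. pair(e, h(pair(e, pair(b, b))))  →  pair(e, e)   [R2 at 2]

Reduce t₂ = pair(e, h(p(p(h(pair(e, pair(b, b))))))):
1. pair(e, h(p(p(h(pair(e, pair(b, b)))))))  →  pair(e, h(p(p(e))))   [R2 at 2.1.1.1]
2. pair(e, h(p(p(e))))  →  pair(e, e)   [R5 at 2]

yes — NF(t₁) = pair(e, e), NF(t₂) = pair(e, e)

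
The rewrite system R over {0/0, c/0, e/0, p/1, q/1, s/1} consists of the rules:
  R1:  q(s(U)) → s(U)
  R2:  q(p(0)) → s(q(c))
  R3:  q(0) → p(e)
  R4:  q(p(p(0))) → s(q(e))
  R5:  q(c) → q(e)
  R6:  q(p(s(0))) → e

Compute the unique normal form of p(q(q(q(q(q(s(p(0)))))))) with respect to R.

1. p(q(q(q(q(q(s(p(0))))))))  →  p(q(q(q(q(s(p(0)))))))   [R1 at 1.1.1.1.1]
2. p(q(q(q(q(s(p(0)))))))  →  p(q(q(q(s(p(0))))))   [R1 at 1.1.1.1]
3. p(q(q(q(s(p(0))))))  →  p(q(q(s(p(0)))))   [R1 at 1.1.1]
4. p(q(q(s(p(0)))))  →  p(q(s(p(0))))   [R1 at 1.1]
5. p(q(s(p(0))))  →  p(s(p(0)))   [R1 at 1]

p(s(p(0)))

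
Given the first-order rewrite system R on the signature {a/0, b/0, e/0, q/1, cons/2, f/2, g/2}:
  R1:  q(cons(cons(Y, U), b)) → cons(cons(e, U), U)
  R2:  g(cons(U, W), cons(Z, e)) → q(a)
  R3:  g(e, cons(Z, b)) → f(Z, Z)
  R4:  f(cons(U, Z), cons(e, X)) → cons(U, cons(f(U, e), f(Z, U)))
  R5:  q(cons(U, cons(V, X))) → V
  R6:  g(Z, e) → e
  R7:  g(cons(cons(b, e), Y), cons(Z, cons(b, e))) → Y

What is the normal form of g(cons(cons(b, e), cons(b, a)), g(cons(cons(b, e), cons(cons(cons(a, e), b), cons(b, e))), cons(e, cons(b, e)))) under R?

cons(b, a)

1. g(cons(cons(b, e), cons(b, a)), g(cons(cons(b, e), cons(cons(cons(a, e), b), cons(b, e))), cons(e, cons(b, e))))  →  g(cons(cons(b, e), cons(b, a)), cons(cons(cons(a, e), b), cons(b, e)))   [R7 at 2]
2. g(cons(cons(b, e), cons(b, a)), cons(cons(cons(a, e), b), cons(b, e)))  →  cons(b, a)   [R7 at ε]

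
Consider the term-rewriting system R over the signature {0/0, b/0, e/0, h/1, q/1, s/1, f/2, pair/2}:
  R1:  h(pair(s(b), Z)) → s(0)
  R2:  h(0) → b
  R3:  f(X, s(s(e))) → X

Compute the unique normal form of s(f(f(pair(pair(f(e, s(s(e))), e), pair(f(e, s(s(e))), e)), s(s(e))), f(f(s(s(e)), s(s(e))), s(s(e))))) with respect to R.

s(pair(pair(e, e), pair(e, e)))

1. s(f(f(pair(pair(f(e, s(s(e))), e), pair(f(e, s(s(e))), e)), s(s(e))), f(f(s(s(e)), s(s(e))), s(s(e)))))  →  s(f(pair(pair(f(e, s(s(e))), e), pair(f(e, s(s(e))), e)), f(f(s(s(e)), s(s(e))), s(s(e)))))   [R3 at 1.1]
2. s(f(pair(pair(f(e, s(s(e))), e), pair(f(e, s(s(e))), e)), f(f(s(s(e)), s(s(e))), s(s(e)))))  →  s(f(pair(pair(e, e), pair(f(e, s(s(e))), e)), f(f(s(s(e)), s(s(e))), s(s(e)))))   [R3 at 1.1.1.1]
3. s(f(pair(pair(e, e), pair(f(e, s(s(e))), e)), f(f(s(s(e)), s(s(e))), s(s(e)))))  →  s(f(pair(pair(e, e), pair(e, e)), f(f(s(s(e)), s(s(e))), s(s(e)))))   [R3 at 1.1.2.1]
4. s(f(pair(pair(e, e), pair(e, e)), f(f(s(s(e)), s(s(e))), s(s(e)))))  →  s(f(pair(pair(e, e), pair(e, e)), f(s(s(e)), s(s(e)))))   [R3 at 1.2]
5. s(f(pair(pair(e, e), pair(e, e)), f(s(s(e)), s(s(e)))))  →  s(f(pair(pair(e, e), pair(e, e)), s(s(e))))   [R3 at 1.2]
6. s(f(pair(pair(e, e), pair(e, e)), s(s(e))))  →  s(pair(pair(e, e), pair(e, e)))   [R3 at 1]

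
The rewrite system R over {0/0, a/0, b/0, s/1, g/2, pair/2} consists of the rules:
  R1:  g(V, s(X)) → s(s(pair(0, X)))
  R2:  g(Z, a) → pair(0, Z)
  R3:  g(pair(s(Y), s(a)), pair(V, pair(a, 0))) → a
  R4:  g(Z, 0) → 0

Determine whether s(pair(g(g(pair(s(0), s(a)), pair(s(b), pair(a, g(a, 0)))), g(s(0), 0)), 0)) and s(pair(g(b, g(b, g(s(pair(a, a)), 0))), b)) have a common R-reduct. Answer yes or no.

no — NF(t₁) = s(pair(0, 0)), NF(t₂) = s(pair(0, b))

Reduce t₁ = s(pair(g(g(pair(s(0), s(a)), pair(s(b), pair(a, g(a, 0)))), g(s(0), 0)), 0)):
1. s(pair(g(g(pair(s(0), s(a)), pair(s(b), pair(a, g(a, 0)))), g(s(0), 0)), 0))  →  s(pair(g(g(pair(s(0), s(a)), pair(s(b), pair(a, 0))), g(s(0), 0)), 0))   [R4 at 1.1.1.2.2.2]
2. s(pair(g(g(pair(s(0), s(a)), pair(s(b), pair(a, 0))), g(s(0), 0)), 0))  →  s(pair(g(a, g(s(0), 0)), 0))   [R3 at 1.1.1]
3. s(pair(g(a, g(s(0), 0)), 0))  →  s(pair(g(a, 0), 0))   [R4 at 1.1.2]
4. s(pair(g(a, 0), 0))  →  s(pair(0, 0))   [R4 at 1.1]

Reduce t₂ = s(pair(g(b, g(b, g(s(pair(a, a)), 0))), b)):
1. s(pair(g(b, g(b, g(s(pair(a, a)), 0))), b))  →  s(pair(g(b, g(b, 0)), b))   [R4 at 1.1.2.2]
2. s(pair(g(b, g(b, 0)), b))  →  s(pair(g(b, 0), b))   [R4 at 1.1.2]
3. s(pair(g(b, 0), b))  →  s(pair(0, b))   [R4 at 1.1]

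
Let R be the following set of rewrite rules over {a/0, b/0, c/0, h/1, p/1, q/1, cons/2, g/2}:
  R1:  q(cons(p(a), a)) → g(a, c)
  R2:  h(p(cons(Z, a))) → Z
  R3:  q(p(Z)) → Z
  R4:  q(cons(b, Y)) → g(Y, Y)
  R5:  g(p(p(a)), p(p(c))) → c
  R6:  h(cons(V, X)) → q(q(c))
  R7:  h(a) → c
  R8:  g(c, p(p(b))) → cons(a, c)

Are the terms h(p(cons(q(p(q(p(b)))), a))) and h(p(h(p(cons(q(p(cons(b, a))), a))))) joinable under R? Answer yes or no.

Reduce t₁ = h(p(cons(q(p(q(p(b)))), a))):
1. h(p(cons(q(p(q(p(b)))), a)))  →  q(p(q(p(b))))   [R2 at ε]
2. q(p(q(p(b))))  →  q(p(b))   [R3 at ε]
3. q(p(b))  →  b   [R3 at ε]

Reduce t₂ = h(p(h(p(cons(q(p(cons(b, a))), a))))):
1. h(p(h(p(cons(q(p(cons(b, a))), a)))))  →  h(p(q(p(cons(b, a)))))   [R2 at 1.1]
2. h(p(q(p(cons(b, a)))))  →  h(p(cons(b, a)))   [R3 at 1.1]
3. h(p(cons(b, a)))  →  b   [R2 at ε]

yes — NF(t₁) = b, NF(t₂) = b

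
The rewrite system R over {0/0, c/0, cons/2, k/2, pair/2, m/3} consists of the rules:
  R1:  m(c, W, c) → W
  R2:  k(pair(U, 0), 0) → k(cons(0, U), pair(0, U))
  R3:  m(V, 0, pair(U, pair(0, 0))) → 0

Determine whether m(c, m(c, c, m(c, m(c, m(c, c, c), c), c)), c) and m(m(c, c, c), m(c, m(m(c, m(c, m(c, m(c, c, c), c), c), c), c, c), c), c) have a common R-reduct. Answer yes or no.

Reduce t₁ = m(c, m(c, c, m(c, m(c, m(c, c, c), c), c)), c):
1. m(c, m(c, c, m(c, m(c, m(c, c, c), c), c)), c)  →  m(c, c, m(c, m(c, m(c, c, c), c), c))   [R1 at ε]
2. m(c, c, m(c, m(c, m(c, c, c), c), c))  →  m(c, c, m(c, m(c, c, c), c))   [R1 at 3]
3. m(c, c, m(c, m(c, c, c), c))  →  m(c, c, m(c, c, c))   [R1 at 3]
4. m(c, c, m(c, c, c))  →  m(c, c, c)   [R1 at 3]
5. m(c, c, c)  →  c   [R1 at ε]

Reduce t₂ = m(m(c, c, c), m(c, m(m(c, m(c, m(c, m(c, c, c), c), c), c), c, c), c), c):
1. m(m(c, c, c), m(c, m(m(c, m(c, m(c, m(c, c, c), c), c), c), c, c), c), c)  →  m(c, m(c, m(m(c, m(c, m(c, m(c, c, c), c), c), c), c, c), c), c)   [R1 at 1]
2. m(c, m(c, m(m(c, m(c, m(c, m(c, c, c), c), c), c), c, c), c), c)  →  m(c, m(m(c, m(c, m(c, m(c, c, c), c), c), c), c, c), c)   [R1 at ε]
3. m(c, m(m(c, m(c, m(c, m(c, c, c), c), c), c), c, c), c)  →  m(m(c, m(c, m(c, m(c, c, c), c), c), c), c, c)   [R1 at ε]
4. m(m(c, m(c, m(c, m(c, c, c), c), c), c), c, c)  →  m(m(c, m(c, m(c, c, c), c), c), c, c)   [R1 at 1]
5. m(m(c, m(c, m(c, c, c), c), c), c, c)  →  m(m(c, m(c, c, c), c), c, c)   [R1 at 1]
6. m(m(c, m(c, c, c), c), c, c)  →  m(m(c, c, c), c, c)   [R1 at 1]
7. m(m(c, c, c), c, c)  →  m(c, c, c)   [R1 at 1]
8. m(c, c, c)  →  c   [R1 at ε]

yes — NF(t₁) = c, NF(t₂) = c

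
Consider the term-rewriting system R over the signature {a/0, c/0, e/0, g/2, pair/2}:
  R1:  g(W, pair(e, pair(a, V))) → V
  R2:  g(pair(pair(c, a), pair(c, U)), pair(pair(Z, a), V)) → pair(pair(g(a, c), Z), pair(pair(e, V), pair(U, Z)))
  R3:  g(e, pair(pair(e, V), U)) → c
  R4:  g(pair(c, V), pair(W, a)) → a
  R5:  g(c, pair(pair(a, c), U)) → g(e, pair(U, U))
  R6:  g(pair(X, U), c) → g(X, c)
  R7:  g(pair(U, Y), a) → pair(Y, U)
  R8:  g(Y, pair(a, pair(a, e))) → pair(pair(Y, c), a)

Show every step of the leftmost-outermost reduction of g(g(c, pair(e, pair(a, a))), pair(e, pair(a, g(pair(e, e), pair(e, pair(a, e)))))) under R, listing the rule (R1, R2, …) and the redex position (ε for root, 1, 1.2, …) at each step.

e

1. g(g(c, pair(e, pair(a, a))), pair(e, pair(a, g(pair(e, e), pair(e, pair(a, e))))))  →  g(pair(e, e), pair(e, pair(a, e)))   [R1 at ε]
2. g(pair(e, e), pair(e, pair(a, e)))  →  e   [R1 at ε]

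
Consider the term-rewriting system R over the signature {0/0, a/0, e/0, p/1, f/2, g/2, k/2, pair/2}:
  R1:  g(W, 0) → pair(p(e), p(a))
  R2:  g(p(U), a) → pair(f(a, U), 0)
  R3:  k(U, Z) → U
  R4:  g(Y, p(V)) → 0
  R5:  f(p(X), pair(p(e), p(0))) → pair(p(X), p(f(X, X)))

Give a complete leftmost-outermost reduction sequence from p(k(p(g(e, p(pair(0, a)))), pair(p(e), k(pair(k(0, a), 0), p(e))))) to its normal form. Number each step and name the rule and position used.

p(p(0))

1. p(k(p(g(e, p(pair(0, a)))), pair(p(e), k(pair(k(0, a), 0), p(e)))))  →  p(p(g(e, p(pair(0, a)))))   [R3 at 1]
2. p(p(g(e, p(pair(0, a)))))  →  p(p(0))   [R4 at 1.1]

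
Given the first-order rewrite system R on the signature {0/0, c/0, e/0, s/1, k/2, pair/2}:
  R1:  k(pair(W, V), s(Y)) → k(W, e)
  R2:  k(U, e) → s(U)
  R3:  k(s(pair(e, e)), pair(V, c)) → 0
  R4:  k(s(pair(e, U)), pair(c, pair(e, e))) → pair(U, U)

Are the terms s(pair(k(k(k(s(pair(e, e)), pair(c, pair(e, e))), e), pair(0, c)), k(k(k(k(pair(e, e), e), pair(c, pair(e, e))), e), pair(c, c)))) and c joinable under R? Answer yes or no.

Reduce t₁ = s(pair(k(k(k(s(pair(e, e)), pair(c, pair(e, e))), e), pair(0, c)), k(k(k(k(pair(e, e), e), pair(c, pair(e, e))), e), pair(c, c)))):
1. s(pair(k(k(k(s(pair(e, e)), pair(c, pair(e, e))), e), pair(0, c)), k(k(k(k(pair(e, e), e), pair(c, pair(e, e))), e), pair(c, c))))  →  s(pair(k(s(k(s(pair(e, e)), pair(c, pair(e, e)))), pair(0, c)), k(k(k(k(pair(e, e), e), pair(c, pair(e, e))), e), pair(c, c))))   [R2 at 1.1.1]
2. s(pair(k(s(k(s(pair(e, e)), pair(c, pair(e, e)))), pair(0, c)), k(k(k(k(pair(e, e), e), pair(c, pair(e, e))), e), pair(c, c))))  →  s(pair(k(s(pair(e, e)), pair(0, c)), k(k(k(k(pair(e, e), e), pair(c, pair(e, e))), e), pair(c, c))))   [R4 at 1.1.1.1]
3. s(pair(k(s(pair(e, e)), pair(0, c)), k(k(k(k(pair(e, e), e), pair(c, pair(e, e))), e), pair(c, c))))  →  s(pair(0, k(k(k(k(pair(e, e), e), pair(c, pair(e, e))), e), pair(c, c))))   [R3 at 1.1]
4. s(pair(0, k(k(k(k(pair(e, e), e), pair(c, pair(e, e))), e), pair(c, c))))  →  s(pair(0, k(s(k(k(pair(e, e), e), pair(c, pair(e, e)))), pair(c, c))))   [R2 at 1.2.1]
5. s(pair(0, k(s(k(k(pair(e, e), e), pair(c, pair(e, e)))), pair(c, c))))  →  s(pair(0, k(s(k(s(pair(e, e)), pair(c, pair(e, e)))), pair(c, c))))   [R2 at 1.2.1.1.1]
6. s(pair(0, k(s(k(s(pair(e, e)), pair(c, pair(e, e)))), pair(c, c))))  →  s(pair(0, k(s(pair(e, e)), pair(c, c))))   [R4 at 1.2.1.1]
7. s(pair(0, k(s(pair(e, e)), pair(c, c))))  →  s(pair(0, 0))   [R3 at 1.2]

Reduce t₂ = c:

no — NF(t₁) = s(pair(0, 0)), NF(t₂) = c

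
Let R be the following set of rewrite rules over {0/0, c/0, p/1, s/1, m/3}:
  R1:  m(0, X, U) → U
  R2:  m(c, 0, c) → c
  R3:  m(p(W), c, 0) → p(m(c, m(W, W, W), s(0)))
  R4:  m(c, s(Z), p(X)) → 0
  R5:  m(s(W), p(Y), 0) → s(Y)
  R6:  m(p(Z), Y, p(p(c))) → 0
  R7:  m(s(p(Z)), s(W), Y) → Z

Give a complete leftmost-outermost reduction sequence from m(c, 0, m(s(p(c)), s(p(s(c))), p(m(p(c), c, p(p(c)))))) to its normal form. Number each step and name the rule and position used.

1. m(c, 0, m(s(p(c)), s(p(s(c))), p(m(p(c), c, p(p(c))))))  →  m(c, 0, c)   [R7 at 3]
2. m(c, 0, c)  →  c   [R2 at ε]

c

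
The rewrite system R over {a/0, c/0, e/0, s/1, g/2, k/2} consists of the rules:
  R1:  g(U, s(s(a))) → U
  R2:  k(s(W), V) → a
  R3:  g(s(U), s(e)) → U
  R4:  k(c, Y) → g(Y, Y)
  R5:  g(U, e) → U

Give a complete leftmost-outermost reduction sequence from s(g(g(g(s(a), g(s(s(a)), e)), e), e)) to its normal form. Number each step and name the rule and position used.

1. s(g(g(g(s(a), g(s(s(a)), e)), e), e))  →  s(g(g(s(a), g(s(s(a)), e)), e))   [R5 at 1]
2. s(g(g(s(a), g(s(s(a)), e)), e))  →  s(g(s(a), g(s(s(a)), e)))   [R5 at 1]
3. s(g(s(a), g(s(s(a)), e)))  →  s(g(s(a), s(s(a))))   [R5 at 1.2]
4. s(g(s(a), s(s(a))))  →  s(s(a))   [R1 at 1]

s(s(a))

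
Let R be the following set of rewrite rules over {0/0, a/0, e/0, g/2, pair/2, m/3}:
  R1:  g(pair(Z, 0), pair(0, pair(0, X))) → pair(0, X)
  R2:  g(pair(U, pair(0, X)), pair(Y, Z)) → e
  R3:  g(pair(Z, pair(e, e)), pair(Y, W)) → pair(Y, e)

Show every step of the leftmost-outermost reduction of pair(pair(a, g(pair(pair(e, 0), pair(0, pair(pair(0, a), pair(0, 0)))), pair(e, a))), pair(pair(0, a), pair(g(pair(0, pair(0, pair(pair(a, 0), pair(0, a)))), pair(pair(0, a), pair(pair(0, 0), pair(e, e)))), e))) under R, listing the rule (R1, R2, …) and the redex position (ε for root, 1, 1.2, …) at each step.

pair(pair(a, e), pair(pair(0, a), pair(e, e)))

1. pair(pair(a, g(pair(pair(e, 0), pair(0, pair(pair(0, a), pair(0, 0)))), pair(e, a))), pair(pair(0, a), pair(g(pair(0, pair(0, pair(pair(a, 0), pair(0, a)))), pair(pair(0, a), pair(pair(0, 0), pair(e, e)))), e)))  →  pair(pair(a, e), pair(pair(0, a), pair(g(pair(0, pair(0, pair(pair(a, 0), pair(0, a)))), pair(pair(0, a), pair(pair(0, 0), pair(e, e)))), e)))   [R2 at 1.2]
2. pair(pair(a, e), pair(pair(0, a), pair(g(pair(0, pair(0, pair(pair(a, 0), pair(0, a)))), pair(pair(0, a), pair(pair(0, 0), pair(e, e)))), e)))  →  pair(pair(a, e), pair(pair(0, a), pair(e, e)))   [R2 at 2.2.1]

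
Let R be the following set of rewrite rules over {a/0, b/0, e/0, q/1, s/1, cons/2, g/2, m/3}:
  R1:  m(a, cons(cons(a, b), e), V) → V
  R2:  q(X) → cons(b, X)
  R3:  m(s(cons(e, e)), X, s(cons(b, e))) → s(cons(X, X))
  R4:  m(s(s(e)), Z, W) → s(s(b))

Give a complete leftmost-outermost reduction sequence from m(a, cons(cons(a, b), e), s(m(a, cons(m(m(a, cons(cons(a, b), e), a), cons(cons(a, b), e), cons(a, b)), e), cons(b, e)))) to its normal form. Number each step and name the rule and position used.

1. m(a, cons(cons(a, b), e), s(m(a, cons(m(m(a, cons(cons(a, b), e), a), cons(cons(a, b), e), cons(a, b)), e), cons(b, e))))  →  s(m(a, cons(m(m(a, cons(cons(a, b), e), a), cons(cons(a, b), e), cons(a, b)), e), cons(b, e)))   [R1 at ε]
2. s(m(a, cons(m(m(a, cons(cons(a, b), e), a), cons(cons(a, b), e), cons(a, b)), e), cons(b, e)))  →  s(m(a, cons(m(a, cons(cons(a, b), e), cons(a, b)), e), cons(b, e)))   [R1 at 1.2.1.1]
3. s(m(a, cons(m(a, cons(cons(a, b), e), cons(a, b)), e), cons(b, e)))  →  s(m(a, cons(cons(a, b), e), cons(b, e)))   [R1 at 1.2.1]
4. s(m(a, cons(cons(a, b), e), cons(b, e)))  →  s(cons(b, e))   [R1 at 1]

s(cons(b, e))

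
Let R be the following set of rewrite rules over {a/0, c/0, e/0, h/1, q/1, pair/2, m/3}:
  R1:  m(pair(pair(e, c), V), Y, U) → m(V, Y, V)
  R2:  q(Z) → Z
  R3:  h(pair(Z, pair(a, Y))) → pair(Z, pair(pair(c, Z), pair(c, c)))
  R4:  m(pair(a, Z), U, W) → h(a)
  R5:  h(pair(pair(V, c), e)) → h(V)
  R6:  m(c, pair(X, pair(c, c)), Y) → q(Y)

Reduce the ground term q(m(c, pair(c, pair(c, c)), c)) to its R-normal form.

1. q(m(c, pair(c, pair(c, c)), c))  →  m(c, pair(c, pair(c, c)), c)   [R2 at ε]
2. m(c, pair(c, pair(c, c)), c)  →  q(c)   [R6 at ε]
3. q(c)  →  c   [R2 at ε]

c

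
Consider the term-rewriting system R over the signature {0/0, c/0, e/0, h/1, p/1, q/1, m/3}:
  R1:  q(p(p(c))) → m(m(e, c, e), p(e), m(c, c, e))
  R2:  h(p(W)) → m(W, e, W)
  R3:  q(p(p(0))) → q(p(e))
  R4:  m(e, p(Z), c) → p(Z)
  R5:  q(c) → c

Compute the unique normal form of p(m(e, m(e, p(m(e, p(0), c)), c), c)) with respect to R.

p(p(p(0)))

1. p(m(e, m(e, p(m(e, p(0), c)), c), c))  →  p(m(e, p(m(e, p(0), c)), c))   [R4 at 1.2]
2. p(m(e, p(m(e, p(0), c)), c))  →  p(p(m(e, p(0), c)))   [R4 at 1]
3. p(p(m(e, p(0), c)))  →  p(p(p(0)))   [R4 at 1.1]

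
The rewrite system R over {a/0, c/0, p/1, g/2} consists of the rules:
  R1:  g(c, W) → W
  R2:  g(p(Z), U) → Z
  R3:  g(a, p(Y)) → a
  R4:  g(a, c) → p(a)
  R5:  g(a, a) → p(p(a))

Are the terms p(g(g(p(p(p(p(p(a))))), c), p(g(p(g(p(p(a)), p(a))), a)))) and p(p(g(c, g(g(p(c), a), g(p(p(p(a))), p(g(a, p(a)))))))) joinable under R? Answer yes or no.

yes — NF(t₁) = p(p(p(p(a)))), NF(t₂) = p(p(p(p(a))))

Reduce t₁ = p(g(g(p(p(p(p(p(a))))), c), p(g(p(g(p(p(a)), p(a))), a)))):
1. p(g(g(p(p(p(p(p(a))))), c), p(g(p(g(p(p(a)), p(a))), a))))  →  p(g(p(p(p(p(a)))), p(g(p(g(p(p(a)), p(a))), a))))   [R2 at 1.1]
2. p(g(p(p(p(p(a)))), p(g(p(g(p(p(a)), p(a))), a))))  →  p(p(p(p(a))))   [R2 at 1]

Reduce t₂ = p(p(g(c, g(g(p(c), a), g(p(p(p(a))), p(g(a, p(a)))))))):
1. p(p(g(c, g(g(p(c), a), g(p(p(p(a))), p(g(a, p(a))))))))  →  p(p(g(g(p(c), a), g(p(p(p(a))), p(g(a, p(a)))))))   [R1 at 1.1]
2. p(p(g(g(p(c), a), g(p(p(p(a))), p(g(a, p(a)))))))  →  p(p(g(c, g(p(p(p(a))), p(g(a, p(a)))))))   [R2 at 1.1.1]
3. p(p(g(c, g(p(p(p(a))), p(g(a, p(a)))))))  →  p(p(g(p(p(p(a))), p(g(a, p(a))))))   [R1 at 1.1]
4. p(p(g(p(p(p(a))), p(g(a, p(a))))))  →  p(p(p(p(a))))   [R2 at 1.1]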